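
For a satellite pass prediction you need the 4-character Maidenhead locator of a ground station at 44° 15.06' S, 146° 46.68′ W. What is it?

BE65

Shift to the Maidenhead origin (180°W, 90°S): lon 33.22, lat 45.75.
Field (20°×10°, letters A–R): 33.22/20 → 1 → B, 45.75/10 → 4 → E; chars BE.
Square (2°×1°, digits 0–9): 13.22/2 → 6, 5.75/1 → 5; chars 65.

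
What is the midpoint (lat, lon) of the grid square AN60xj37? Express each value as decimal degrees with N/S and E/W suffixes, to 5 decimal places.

Field A=0, N=13: +0·20° lon, +13·10° lat → SW at lon -180°, lat 40°.
Square 6, 0: +6·2° lon, +0·1° lat → SW at lon -168°, lat 40°.
Subsquare x=23, j=9: +23·0.0833333° lon, +9·0.0416667° lat → SW at lon -166.083°, lat 40.375°.
Extended square 3, 7: +3·0.00833333° lon, +7·0.00416667° lat → SW at lon -166.058°, lat 40.4042°.
Cell spans 0.00833333° lon × 0.00416667° lat. Centre is SW corner plus half of each.
latitude 40.40625° N, longitude 166.05417° W.

40.40625° N, 166.05417° W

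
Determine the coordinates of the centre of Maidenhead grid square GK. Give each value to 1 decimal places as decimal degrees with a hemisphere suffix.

Field G=6, K=10: +6·20° lon, +10·10° lat → SW at lon -60°, lat 10°.
Cell spans 20° lon × 10° lat. Centre is SW corner plus half of each.
latitude 15.0° N, longitude 50.0° W.

15.0° N, 50.0° W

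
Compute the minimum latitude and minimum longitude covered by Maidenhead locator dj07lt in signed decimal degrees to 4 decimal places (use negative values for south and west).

7.7917, -119.0833

Field D=3, J=9: +3·20° lon, +9·10° lat → SW at lon -120°, lat 0°.
Square 0, 7: +0·2° lon, +7·1° lat → SW at lon -120°, lat 7°.
Subsquare l=11, t=19: +11·0.0833333° lon, +19·0.0416667° lat → SW at lon -119.083°, lat 7.79167°.
latitude 7.7917, longitude -119.0833.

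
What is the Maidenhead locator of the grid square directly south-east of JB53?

JB62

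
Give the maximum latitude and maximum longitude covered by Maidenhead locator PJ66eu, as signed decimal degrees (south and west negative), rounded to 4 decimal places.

Field P=15, J=9: +15·20° lon, +9·10° lat → SW at lon 120°, lat 0°.
Square 6, 6: +6·2° lon, +6·1° lat → SW at lon 132°, lat 6°.
Subsquare e=4, u=20: +4·0.0833333° lon, +20·0.0416667° lat → SW at lon 132.333°, lat 6.83333°.
Cell spans 0.0833333° lon × 0.0416667° lat. NE corner is SW corner plus one full cell.
latitude 6.8750, longitude 132.4167.

6.8750, 132.4167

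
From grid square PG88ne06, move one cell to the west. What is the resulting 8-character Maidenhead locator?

PG88me96

Longitude extended square 0; −1 → -1, wraps to 9, carry into subsquare.
Longitude subsquare n = 13; −1 → 12 = m.
The latitude characters are unchanged.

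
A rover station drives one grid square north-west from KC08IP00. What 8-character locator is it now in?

KC08hp91

Longitude extended square 0; −1 → -1, wraps to 9, carry into subsquare.
Longitude subsquare i = 8; −1 → 7 = h.
Latitude extended square 0; +1 → 1.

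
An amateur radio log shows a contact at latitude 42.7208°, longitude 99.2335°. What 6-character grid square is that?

NN92or

Offset from 180°W / 90°S: lon 279.2335°, lat 132.7208°.
Field: lon ⌊279.2335/20⌋ = 13 → N; lat ⌊132.7208/10⌋ = 13 → N.
Square: lon ⌊19.2335/2⌋ = 9; lat ⌊2.7208/1⌋ = 2.
Subsquare: lon ⌊1.2335/0.0833333⌋ = 14 → o; lat ⌊0.7208/0.0416667⌋ = 17 → r.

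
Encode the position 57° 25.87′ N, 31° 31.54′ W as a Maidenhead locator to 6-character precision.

HO47fk

Add 180° to longitude and 90° to latitude: 148.4743, 147.4312.
Field: 148.4743/20 → 7 → H, 147.4312/10 → 14 → O; chars HO.
Square: 8.4743/2 → 4, 7.4312/1 → 7; chars 47.
Subsquare: 0.4743/0.0833333 → 5 → f, 0.4312/0.0416667 → 10 → k; chars fk.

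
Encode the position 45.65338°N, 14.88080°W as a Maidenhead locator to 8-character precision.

IN25np46

Add 180° to longitude and 90° to latitude: 165.11920, 135.65338.
Field (20°×10°, letters A–R): 165.11920/20 → 8 → I, 135.65338/10 → 13 → N; chars IN.
Square (2°×1°, digits 0–9): 5.11920/2 → 2, 5.65338/1 → 5; chars 25.
Subsquare (5′×2.5′, letters a–x): 1.11920/0.0833333 → 13 → n, 0.65338/0.0416667 → 15 → p; chars np.
Extended square (30″×15″, digits 0–9): 0.03587/0.00833333 → 4, 0.02838/0.00416667 → 6; chars 46.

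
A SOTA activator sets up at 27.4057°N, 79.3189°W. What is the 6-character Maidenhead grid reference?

FL07ij

Offset from 180°W / 90°S: lon 100.6811°, lat 117.4057°.
Field (20°×10°, letters A–R): lon ⌊100.6811/20⌋ = 5 → F; lat ⌊117.4057/10⌋ = 11 → L.
Square (2°×1°, digits 0–9): lon ⌊0.6811/2⌋ = 0; lat ⌊7.4057/1⌋ = 7.
Subsquare (5′×2.5′, letters a–x): lon ⌊0.6811/0.0833333⌋ = 8 → i; lat ⌊0.4057/0.0416667⌋ = 9 → j.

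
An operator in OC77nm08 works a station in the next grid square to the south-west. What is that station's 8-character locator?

Longitude extended square 0; −1 → -1, wraps to 9, carry into subsquare.
Longitude subsquare n = 13; −1 → 12 = m.
Latitude extended square 8; −1 → 7.

OC77mm97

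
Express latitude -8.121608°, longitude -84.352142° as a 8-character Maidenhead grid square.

Shift to the Maidenhead origin (180°W, 90°S): lon 95.64786, lat 81.87839.
Field: lon ⌊95.64786/20⌋ = 4 → E; lat ⌊81.87839/10⌋ = 8 → I.
Square: lon ⌊15.64786/2⌋ = 7; lat ⌊1.87839/1⌋ = 1.
Subsquare: lon ⌊1.64786/0.0833333⌋ = 19 → t; lat ⌊0.87839/0.0416667⌋ = 21 → v.
Extended square: lon ⌊0.06452/0.00833333⌋ = 7; lat ⌊0.00339/0.00416667⌋ = 0.

EI71tv70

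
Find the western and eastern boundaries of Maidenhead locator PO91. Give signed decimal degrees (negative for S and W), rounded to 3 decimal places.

138.000, 140.000

Field P=15, O=14: +15·20° lon, +14·10° lat → SW at lon 120°, lat 50°.
Square 9, 1: +9·2° lon, +1·1° lat → SW at lon 138°, lat 51°.
Cell spans 2° lon × 1° lat.
west 138.000, east 140.000.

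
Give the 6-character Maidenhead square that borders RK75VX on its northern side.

RK76va

Latitude subsquare x = 23; +1 → 24, wraps to 0 = a, carry into square.
Latitude square 5; +1 → 6.
The longitude characters are unchanged.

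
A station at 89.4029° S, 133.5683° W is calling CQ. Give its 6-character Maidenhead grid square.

Add 180° to longitude and 90° to latitude: 46.4317, 0.5971.
Field (20°×10°, letters A–R): 46.4317/20 → 2 → C, 0.5971/10 → 0 → A; chars CA.
Square (2°×1°, digits 0–9): 6.4317/2 → 3, 0.5971/1 → 0; chars 30.
Subsquare (5′×2.5′, letters a–x): 0.4317/0.0833333 → 5 → f, 0.5971/0.0416667 → 14 → o; chars fo.

CA30fo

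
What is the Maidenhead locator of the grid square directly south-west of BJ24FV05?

Longitude extended square 0; −1 → -1, wraps to 9, carry into subsquare.
Longitude subsquare f = 5; −1 → 4 = e.
Latitude extended square 5; −1 → 4.

BJ24ev94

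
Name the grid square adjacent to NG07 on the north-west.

Longitude square 0; −1 → -1, wraps to 9, carry into field.
Longitude field N = 13; −1 → 12 = M.
Latitude square 7; +1 → 8.

MG98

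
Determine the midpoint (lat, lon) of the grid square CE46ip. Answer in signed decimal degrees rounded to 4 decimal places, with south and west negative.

-43.3542, -131.2917

Field C=2, E=4: +2·20° lon, +4·10° lat → SW at lon -140°, lat -50°.
Square 4, 6: +4·2° lon, +6·1° lat → SW at lon -132°, lat -44°.
Subsquare i=8, p=15: +8·0.0833333° lon, +15·0.0416667° lat → SW at lon -131.333°, lat -43.375°.
Cell spans 0.0833333° lon × 0.0416667° lat. Centre is SW corner plus half of each.
latitude -43.3542, longitude -131.2917.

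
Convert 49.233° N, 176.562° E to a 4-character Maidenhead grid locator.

RN89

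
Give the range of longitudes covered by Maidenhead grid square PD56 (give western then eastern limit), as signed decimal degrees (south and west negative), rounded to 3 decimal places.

Field P=15, D=3: +15·20° lon, +3·10° lat → SW at lon 120°, lat -60°.
Square 5, 6: +5·2° lon, +6·1° lat → SW at lon 130°, lat -54°.
Cell spans 2° lon × 1° lat.
west 130.000, east 132.000.

130.000, 132.000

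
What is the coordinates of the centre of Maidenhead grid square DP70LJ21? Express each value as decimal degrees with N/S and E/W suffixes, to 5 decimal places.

Field D=3, P=15: +3·20° lon, +15·10° lat → SW at lon -120°, lat 60°.
Square 7, 0: +7·2° lon, +0·1° lat → SW at lon -106°, lat 60°.
Subsquare l=11, j=9: +11·0.0833333° lon, +9·0.0416667° lat → SW at lon -105.083°, lat 60.375°.
Extended square 2, 1: +2·0.00833333° lon, +1·0.00416667° lat → SW at lon -105.067°, lat 60.3792°.
Cell spans 0.00833333° lon × 0.00416667° lat. Centre is SW corner plus half of each.
latitude 60.38125° N, longitude 105.06250° W.

60.38125° N, 105.06250° W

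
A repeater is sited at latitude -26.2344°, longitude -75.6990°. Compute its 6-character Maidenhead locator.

Offset from 180°W / 90°S: lon 104.3010°, lat 63.7656°.
Field: 104.3010/20 → 5 → F, 63.7656/10 → 6 → G; chars FG.
Square: 4.3010/2 → 2, 3.7656/1 → 3; chars 23.
Subsquare: 0.3010/0.0833333 → 3 → d, 0.7656/0.0416667 → 18 → s; chars ds.

FG23ds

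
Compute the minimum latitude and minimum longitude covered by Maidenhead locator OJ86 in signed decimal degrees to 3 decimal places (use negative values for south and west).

6.000, 116.000

Field O=14, J=9: +14·20° lon, +9·10° lat → SW at lon 100°, lat 0°.
Square 8, 6: +8·2° lon, +6·1° lat → SW at lon 116°, lat 6°.
latitude 6.000, longitude 116.000.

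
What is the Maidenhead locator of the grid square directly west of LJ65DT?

Longitude subsquare d = 3; −1 → 2 = c.
The latitude characters are unchanged.

LJ65ct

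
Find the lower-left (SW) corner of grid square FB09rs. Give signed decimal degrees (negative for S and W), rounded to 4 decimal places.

-70.2500, -78.5833

Field F=5, B=1: +5·20° lon, +1·10° lat → SW at lon -80°, lat -80°.
Square 0, 9: +0·2° lon, +9·1° lat → SW at lon -80°, lat -71°.
Subsquare r=17, s=18: +17·0.0833333° lon, +18·0.0416667° lat → SW at lon -78.5833°, lat -70.25°.
latitude -70.2500, longitude -78.5833.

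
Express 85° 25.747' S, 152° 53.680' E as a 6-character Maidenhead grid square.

Add 180° to longitude and 90° to latitude: 332.8947, 4.5709.
Field: lon ⌊332.8947/20⌋ = 16 → Q; lat ⌊4.5709/10⌋ = 0 → A.
Square: lon ⌊12.8947/2⌋ = 6; lat ⌊4.5709/1⌋ = 4.
Subsquare: lon ⌊0.8947/0.0833333⌋ = 10 → k; lat ⌊0.5709/0.0416667⌋ = 13 → n.

QA64kn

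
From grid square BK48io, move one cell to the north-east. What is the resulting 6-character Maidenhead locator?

Longitude subsquare i = 8; +1 → 9 = j.
Latitude subsquare o = 14; +1 → 15 = p.

BK48jp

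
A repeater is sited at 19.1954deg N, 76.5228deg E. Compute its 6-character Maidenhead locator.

MK89ge

Add 180° to longitude and 90° to latitude: 256.5228, 109.1954.
Field: 256.5228/20 → 12 → M, 109.1954/10 → 10 → K; chars MK.
Square: 16.5228/2 → 8, 9.1954/1 → 9; chars 89.
Subsquare: 0.5228/0.0833333 → 6 → g, 0.1954/0.0416667 → 4 → e; chars ge.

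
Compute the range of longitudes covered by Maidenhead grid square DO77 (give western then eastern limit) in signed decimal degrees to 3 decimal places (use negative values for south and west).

-106.000, -104.000

Field D=3, O=14: +3·20° lon, +14·10° lat → SW at lon -120°, lat 50°.
Square 7, 7: +7·2° lon, +7·1° lat → SW at lon -106°, lat 57°.
Cell spans 2° lon × 1° lat.
west -106.000, east -104.000.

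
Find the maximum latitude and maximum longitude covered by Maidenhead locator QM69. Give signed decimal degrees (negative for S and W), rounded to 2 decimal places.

40.00, 154.00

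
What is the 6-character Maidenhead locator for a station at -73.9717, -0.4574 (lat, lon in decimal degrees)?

Add 180° to longitude and 90° to latitude: 179.5426, 16.0283.
Field: 179.5426/20 → 8 → I, 16.0283/10 → 1 → B; chars IB.
Square: 19.5426/2 → 9, 6.0283/1 → 6; chars 96.
Subsquare: 1.5426/0.0833333 → 18 → s, 0.0283/0.0416667 → 0 → a; chars sa.

IB96sa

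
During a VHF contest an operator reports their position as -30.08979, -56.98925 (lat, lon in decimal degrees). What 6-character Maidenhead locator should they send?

GF19mv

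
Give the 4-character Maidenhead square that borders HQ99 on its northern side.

Latitude square 9; +1 → 10, wraps to 0, carry into field.
Latitude field Q = 16; +1 → 17 = R.
The longitude characters are unchanged.

HR90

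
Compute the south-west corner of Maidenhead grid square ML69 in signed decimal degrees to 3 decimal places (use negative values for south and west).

29.000, 72.000

Field M=12, L=11: +12·20° lon, +11·10° lat → SW at lon 60°, lat 20°.
Square 6, 9: +6·2° lon, +9·1° lat → SW at lon 72°, lat 29°.
latitude 29.000, longitude 72.000.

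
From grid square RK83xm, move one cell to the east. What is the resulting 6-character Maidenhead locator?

RK93am

Longitude subsquare x = 23; +1 → 24, wraps to 0 = a, carry into square.
Longitude square 8; +1 → 9.
The latitude characters are unchanged.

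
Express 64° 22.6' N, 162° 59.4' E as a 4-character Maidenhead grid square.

RP14

Offset from 180°W / 90°S: lon 342.99°, lat 154.38°.
Field (20°×10°, letters A–R): 342.99/20 → 17 → R, 154.38/10 → 15 → P; chars RP.
Square (2°×1°, digits 0–9): 2.99/2 → 1, 4.38/1 → 4; chars 14.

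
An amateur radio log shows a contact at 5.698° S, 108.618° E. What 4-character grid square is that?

Add 180° to longitude and 90° to latitude: 288.62, 84.30.
Field: 288.62/20 → 14 → O, 84.30/10 → 8 → I; chars OI.
Square: 8.62/2 → 4, 4.30/1 → 4; chars 44.

OI44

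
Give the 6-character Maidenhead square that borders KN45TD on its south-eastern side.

KN45uc

Longitude subsquare t = 19; +1 → 20 = u.
Latitude subsquare d = 3; −1 → 2 = c.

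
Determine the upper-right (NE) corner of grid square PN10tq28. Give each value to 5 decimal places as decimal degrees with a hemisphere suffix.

Field P=15, N=13: +15·20° lon, +13·10° lat → SW at lon 120°, lat 40°.
Square 1, 0: +1·2° lon, +0·1° lat → SW at lon 122°, lat 40°.
Subsquare t=19, q=16: +19·0.0833333° lon, +16·0.0416667° lat → SW at lon 123.583°, lat 40.6667°.
Extended square 2, 8: +2·0.00833333° lon, +8·0.00416667° lat → SW at lon 123.6°, lat 40.7°.
Cell spans 0.00833333° lon × 0.00416667° lat. NE corner is SW corner plus one full cell.
latitude 40.70417° N, longitude 123.60833° E.

40.70417° N, 123.60833° E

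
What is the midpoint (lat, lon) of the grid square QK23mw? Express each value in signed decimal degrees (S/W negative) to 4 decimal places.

13.9375, 145.0417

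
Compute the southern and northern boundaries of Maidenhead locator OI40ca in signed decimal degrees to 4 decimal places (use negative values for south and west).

Field O=14, I=8: +14·20° lon, +8·10° lat → SW at lon 100°, lat -10°.
Square 4, 0: +4·2° lon, +0·1° lat → SW at lon 108°, lat -10°.
Subsquare c=2, a=0: +2·0.0833333° lon, +0·0.0416667° lat → SW at lon 108.167°, lat -10°.
Cell spans 0.0833333° lon × 0.0416667° lat.
south -10.0000, north -9.9583.

-10.0000, -9.9583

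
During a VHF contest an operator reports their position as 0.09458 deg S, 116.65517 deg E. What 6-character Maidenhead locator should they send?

OI89hv

Shift to the Maidenhead origin (180°W, 90°S): lon 296.6552, lat 89.9054.
Field: 296.6552/20 → 14 → O, 89.9054/10 → 8 → I; chars OI.
Square: 16.6552/2 → 8, 9.9054/1 → 9; chars 89.
Subsquare: 0.6552/0.0833333 → 7 → h, 0.9054/0.0416667 → 21 → v; chars hv.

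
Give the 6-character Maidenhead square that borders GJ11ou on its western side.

GJ11nu

Longitude subsquare o = 14; −1 → 13 = n.
The latitude characters are unchanged.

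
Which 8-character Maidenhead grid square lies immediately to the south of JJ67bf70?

Latitude extended square 0; −1 → -1, wraps to 9, carry into subsquare.
Latitude subsquare f = 5; −1 → 4 = e.
The longitude characters are unchanged.

JJ67be79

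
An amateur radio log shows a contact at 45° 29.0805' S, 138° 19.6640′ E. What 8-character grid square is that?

Shift to the Maidenhead origin (180°W, 90°S): lon 318.32773, lat 44.51532.
Field: lon ⌊318.32773/20⌋ = 15 → P; lat ⌊44.51532/10⌋ = 4 → E.
Square: lon ⌊18.32773/2⌋ = 9; lat ⌊4.51532/1⌋ = 4.
Subsquare: lon ⌊0.32773/0.0833333⌋ = 3 → d; lat ⌊0.51532/0.0416667⌋ = 12 → m.
Extended square: lon ⌊0.07773/0.00833333⌋ = 9; lat ⌊0.01532/0.00416667⌋ = 3.

PE94dm93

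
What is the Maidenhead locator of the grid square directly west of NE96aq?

NE86xq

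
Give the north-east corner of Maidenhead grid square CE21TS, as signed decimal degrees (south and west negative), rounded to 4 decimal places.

Field C=2, E=4: +2·20° lon, +4·10° lat → SW at lon -140°, lat -50°.
Square 2, 1: +2·2° lon, +1·1° lat → SW at lon -136°, lat -49°.
Subsquare t=19, s=18: +19·0.0833333° lon, +18·0.0416667° lat → SW at lon -134.417°, lat -48.25°.
Cell spans 0.0833333° lon × 0.0416667° lat. NE corner is SW corner plus one full cell.
latitude -48.2083, longitude -134.3333.

-48.2083, -134.3333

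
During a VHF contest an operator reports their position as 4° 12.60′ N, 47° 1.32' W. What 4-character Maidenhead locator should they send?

GJ64

Add 180° to longitude and 90° to latitude: 132.98, 94.21.
Field: lon ⌊132.98/20⌋ = 6 → G; lat ⌊94.21/10⌋ = 9 → J.
Square: lon ⌊12.98/2⌋ = 6; lat ⌊4.21/1⌋ = 4.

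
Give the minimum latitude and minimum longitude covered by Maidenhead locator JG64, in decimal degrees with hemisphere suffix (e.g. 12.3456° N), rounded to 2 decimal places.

Field J=9, G=6: +9·20° lon, +6·10° lat → SW at lon 0°, lat -30°.
Square 6, 4: +6·2° lon, +4·1° lat → SW at lon 12°, lat -26°.
latitude 26.00° S, longitude 12.00° E.

26.00° S, 12.00° E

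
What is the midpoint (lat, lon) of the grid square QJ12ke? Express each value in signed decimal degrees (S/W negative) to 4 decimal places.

2.1875, 142.8750

Field Q=16, J=9: +16·20° lon, +9·10° lat → SW at lon 140°, lat 0°.
Square 1, 2: +1·2° lon, +2·1° lat → SW at lon 142°, lat 2°.
Subsquare k=10, e=4: +10·0.0833333° lon, +4·0.0416667° lat → SW at lon 142.833°, lat 2.16667°.
Cell spans 0.0833333° lon × 0.0416667° lat. Centre is SW corner plus half of each.
latitude 2.1875, longitude 142.8750.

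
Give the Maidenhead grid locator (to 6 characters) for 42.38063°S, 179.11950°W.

Add 180° to longitude and 90° to latitude: 0.8805, 47.6194.
Field: lon ⌊0.8805/20⌋ = 0 → A; lat ⌊47.6194/10⌋ = 4 → E.
Square: lon ⌊0.8805/2⌋ = 0; lat ⌊7.6194/1⌋ = 7.
Subsquare: lon ⌊0.8805/0.0833333⌋ = 10 → k; lat ⌊0.6194/0.0416667⌋ = 14 → o.

AE07ko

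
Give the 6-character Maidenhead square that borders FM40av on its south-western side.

Longitude subsquare a = 0; −1 → -1, wraps to 23 = x, carry into square.
Longitude square 4; −1 → 3.
Latitude subsquare v = 21; −1 → 20 = u.

FM30xu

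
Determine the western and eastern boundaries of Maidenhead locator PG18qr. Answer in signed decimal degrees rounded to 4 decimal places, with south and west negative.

123.3333, 123.4167

Field P=15, G=6: +15·20° lon, +6·10° lat → SW at lon 120°, lat -30°.
Square 1, 8: +1·2° lon, +8·1° lat → SW at lon 122°, lat -22°.
Subsquare q=16, r=17: +16·0.0833333° lon, +17·0.0416667° lat → SW at lon 123.333°, lat -21.2917°.
Cell spans 0.0833333° lon × 0.0416667° lat.
west 123.3333, east 123.4167.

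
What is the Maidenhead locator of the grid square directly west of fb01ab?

EB91xb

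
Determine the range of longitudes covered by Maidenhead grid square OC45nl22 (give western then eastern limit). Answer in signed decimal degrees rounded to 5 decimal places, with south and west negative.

Field O=14, C=2: +14·20° lon, +2·10° lat → SW at lon 100°, lat -70°.
Square 4, 5: +4·2° lon, +5·1° lat → SW at lon 108°, lat -65°.
Subsquare n=13, l=11: +13·0.0833333° lon, +11·0.0416667° lat → SW at lon 109.083°, lat -64.5417°.
Extended square 2, 2: +2·0.00833333° lon, +2·0.00416667° lat → SW at lon 109.1°, lat -64.5333°.
Cell spans 0.00833333° lon × 0.00416667° lat.
west 109.10000, east 109.10833.

109.10000, 109.10833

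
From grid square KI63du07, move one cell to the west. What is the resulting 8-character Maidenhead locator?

KI63cu97

Longitude extended square 0; −1 → -1, wraps to 9, carry into subsquare.
Longitude subsquare d = 3; −1 → 2 = c.
The latitude characters are unchanged.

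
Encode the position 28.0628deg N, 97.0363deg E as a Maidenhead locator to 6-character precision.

NL88mb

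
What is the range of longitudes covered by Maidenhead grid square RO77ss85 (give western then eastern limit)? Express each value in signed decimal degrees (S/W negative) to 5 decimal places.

Field R=17, O=14: +17·20° lon, +14·10° lat → SW at lon 160°, lat 50°.
Square 7, 7: +7·2° lon, +7·1° lat → SW at lon 174°, lat 57°.
Subsquare s=18, s=18: +18·0.0833333° lon, +18·0.0416667° lat → SW at lon 175.5°, lat 57.75°.
Extended square 8, 5: +8·0.00833333° lon, +5·0.00416667° lat → SW at lon 175.567°, lat 57.7708°.
Cell spans 0.00833333° lon × 0.00416667° lat.
west 175.56667, east 175.57500.

175.56667, 175.57500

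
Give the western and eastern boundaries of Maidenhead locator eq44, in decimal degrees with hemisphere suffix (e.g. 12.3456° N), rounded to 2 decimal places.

Field E=4, Q=16: +4·20° lon, +16·10° lat → SW at lon -100°, lat 70°.
Square 4, 4: +4·2° lon, +4·1° lat → SW at lon -92°, lat 74°.
Cell spans 2° lon × 1° lat.
west 92.00° W, east 90.00° W.

92.00° W, 90.00° W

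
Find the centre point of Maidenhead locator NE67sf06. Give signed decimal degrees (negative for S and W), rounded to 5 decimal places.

Field N=13, E=4: +13·20° lon, +4·10° lat → SW at lon 80°, lat -50°.
Square 6, 7: +6·2° lon, +7·1° lat → SW at lon 92°, lat -43°.
Subsquare s=18, f=5: +18·0.0833333° lon, +5·0.0416667° lat → SW at lon 93.5°, lat -42.7917°.
Extended square 0, 6: +0·0.00833333° lon, +6·0.00416667° lat → SW at lon 93.5°, lat -42.7667°.
Cell spans 0.00833333° lon × 0.00416667° lat. Centre is SW corner plus half of each.
latitude -42.76458, longitude 93.50417.

-42.76458, 93.50417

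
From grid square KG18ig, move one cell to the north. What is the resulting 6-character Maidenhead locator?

Latitude subsquare g = 6; +1 → 7 = h.
The longitude characters are unchanged.

KG18ih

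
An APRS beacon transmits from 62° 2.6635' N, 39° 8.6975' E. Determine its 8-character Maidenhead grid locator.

KP92nb70

Offset from 180°W / 90°S: lon 219.14496°, lat 152.04439°.
Field: lon ⌊219.14496/20⌋ = 10 → K; lat ⌊152.04439/10⌋ = 15 → P.
Square: lon ⌊19.14496/2⌋ = 9; lat ⌊2.04439/1⌋ = 2.
Subsquare: lon ⌊1.14496/0.0833333⌋ = 13 → n; lat ⌊0.04439/0.0416667⌋ = 1 → b.
Extended square: lon ⌊0.06163/0.00833333⌋ = 7; lat ⌊0.00273/0.00416667⌋ = 0.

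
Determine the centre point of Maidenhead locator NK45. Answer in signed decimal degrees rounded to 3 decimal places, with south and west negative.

Field N=13, K=10: +13·20° lon, +10·10° lat → SW at lon 80°, lat 10°.
Square 4, 5: +4·2° lon, +5·1° lat → SW at lon 88°, lat 15°.
Cell spans 2° lon × 1° lat. Centre is SW corner plus half of each.
latitude 15.500, longitude 89.000.

15.500, 89.000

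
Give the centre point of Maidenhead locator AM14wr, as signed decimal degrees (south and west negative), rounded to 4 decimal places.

34.7292, -176.1250

Field A=0, M=12: +0·20° lon, +12·10° lat → SW at lon -180°, lat 30°.
Square 1, 4: +1·2° lon, +4·1° lat → SW at lon -178°, lat 34°.
Subsquare w=22, r=17: +22·0.0833333° lon, +17·0.0416667° lat → SW at lon -176.167°, lat 34.7083°.
Cell spans 0.0833333° lon × 0.0416667° lat. Centre is SW corner plus half of each.
latitude 34.7292, longitude -176.1250.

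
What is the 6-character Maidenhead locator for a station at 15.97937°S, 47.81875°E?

LH34va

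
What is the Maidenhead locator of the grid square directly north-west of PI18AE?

PI08xf

Longitude subsquare a = 0; −1 → -1, wraps to 23 = x, carry into square.
Longitude square 1; −1 → 0.
Latitude subsquare e = 4; +1 → 5 = f.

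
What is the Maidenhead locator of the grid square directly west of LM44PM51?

LM44pm41

Longitude extended square 5; −1 → 4.
The latitude characters are unchanged.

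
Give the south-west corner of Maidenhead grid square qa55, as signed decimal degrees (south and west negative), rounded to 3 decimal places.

-85.000, 150.000

Field Q=16, A=0: +16·20° lon, +0·10° lat → SW at lon 140°, lat -90°.
Square 5, 5: +5·2° lon, +5·1° lat → SW at lon 150°, lat -85°.
latitude -85.000, longitude 150.000.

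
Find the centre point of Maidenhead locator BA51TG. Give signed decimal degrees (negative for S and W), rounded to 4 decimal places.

Field B=1, A=0: +1·20° lon, +0·10° lat → SW at lon -160°, lat -90°.
Square 5, 1: +5·2° lon, +1·1° lat → SW at lon -150°, lat -89°.
Subsquare t=19, g=6: +19·0.0833333° lon, +6·0.0416667° lat → SW at lon -148.417°, lat -88.75°.
Cell spans 0.0833333° lon × 0.0416667° lat. Centre is SW corner plus half of each.
latitude -88.7292, longitude -148.3750.

-88.7292, -148.3750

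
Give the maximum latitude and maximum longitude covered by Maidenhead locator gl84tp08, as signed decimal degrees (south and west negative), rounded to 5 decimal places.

Field G=6, L=11: +6·20° lon, +11·10° lat → SW at lon -60°, lat 20°.
Square 8, 4: +8·2° lon, +4·1° lat → SW at lon -44°, lat 24°.
Subsquare t=19, p=15: +19·0.0833333° lon, +15·0.0416667° lat → SW at lon -42.4167°, lat 24.625°.
Extended square 0, 8: +0·0.00833333° lon, +8·0.00416667° lat → SW at lon -42.4167°, lat 24.6583°.
Cell spans 0.00833333° lon × 0.00416667° lat. NE corner is SW corner plus one full cell.
latitude 24.66250, longitude -42.40833.

24.66250, -42.40833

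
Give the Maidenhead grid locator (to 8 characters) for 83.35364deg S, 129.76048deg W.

CA56cp85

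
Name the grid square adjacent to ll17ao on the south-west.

LL07xn

Longitude subsquare a = 0; −1 → -1, wraps to 23 = x, carry into square.
Longitude square 1; −1 → 0.
Latitude subsquare o = 14; −1 → 13 = n.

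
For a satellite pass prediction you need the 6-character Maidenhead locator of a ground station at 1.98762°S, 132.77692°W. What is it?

CI38oa

Offset from 180°W / 90°S: lon 47.2231°, lat 88.0124°.
Field: 47.2231/20 → 2 → C, 88.0124/10 → 8 → I; chars CI.
Square: 7.2231/2 → 3, 8.0124/1 → 8; chars 38.
Subsquare: 1.2231/0.0833333 → 14 → o, 0.0124/0.0416667 → 0 → a; chars oa.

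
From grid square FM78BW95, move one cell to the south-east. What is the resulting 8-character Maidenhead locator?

Longitude extended square 9; +1 → 10, wraps to 0, carry into subsquare.
Longitude subsquare b = 1; +1 → 2 = c.
Latitude extended square 5; −1 → 4.

FM78cw04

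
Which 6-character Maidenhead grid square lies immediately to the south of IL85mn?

IL85mm

Latitude subsquare n = 13; −1 → 12 = m.
The longitude characters are unchanged.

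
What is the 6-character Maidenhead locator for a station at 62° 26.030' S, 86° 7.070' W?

Offset from 180°W / 90°S: lon 93.8822°, lat 27.5662°.
Field: lon ⌊93.8822/20⌋ = 4 → E; lat ⌊27.5662/10⌋ = 2 → C.
Square: lon ⌊13.8822/2⌋ = 6; lat ⌊7.5662/1⌋ = 7.
Subsquare: lon ⌊1.8822/0.0833333⌋ = 22 → w; lat ⌊0.5662/0.0416667⌋ = 13 → n.

EC67wn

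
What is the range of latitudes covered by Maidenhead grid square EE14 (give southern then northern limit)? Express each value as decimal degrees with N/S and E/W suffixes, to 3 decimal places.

46.000° S, 45.000° S

Field E=4, E=4: +4·20° lon, +4·10° lat → SW at lon -100°, lat -50°.
Square 1, 4: +1·2° lon, +4·1° lat → SW at lon -98°, lat -46°.
Cell spans 2° lon × 1° lat.
south 46.000° S, north 45.000° S.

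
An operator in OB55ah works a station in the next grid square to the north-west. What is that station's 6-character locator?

OB45xi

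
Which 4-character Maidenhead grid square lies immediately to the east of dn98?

EN08

Longitude square 9; +1 → 10, wraps to 0, carry into field.
Longitude field D = 3; +1 → 4 = E.
The latitude characters are unchanged.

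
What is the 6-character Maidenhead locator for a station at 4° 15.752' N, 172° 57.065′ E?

Offset from 180°W / 90°S: lon 352.9511°, lat 94.2625°.
Field: lon ⌊352.9511/20⌋ = 17 → R; lat ⌊94.2625/10⌋ = 9 → J.
Square: lon ⌊12.9511/2⌋ = 6; lat ⌊4.2625/1⌋ = 4.
Subsquare: lon ⌊0.9511/0.0833333⌋ = 11 → l; lat ⌊0.2625/0.0416667⌋ = 6 → g.

RJ64lg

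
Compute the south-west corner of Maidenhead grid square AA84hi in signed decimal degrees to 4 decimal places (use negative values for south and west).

Field A=0, A=0: +0·20° lon, +0·10° lat → SW at lon -180°, lat -90°.
Square 8, 4: +8·2° lon, +4·1° lat → SW at lon -164°, lat -86°.
Subsquare h=7, i=8: +7·0.0833333° lon, +8·0.0416667° lat → SW at lon -163.417°, lat -85.6667°.
latitude -85.6667, longitude -163.4167.

-85.6667, -163.4167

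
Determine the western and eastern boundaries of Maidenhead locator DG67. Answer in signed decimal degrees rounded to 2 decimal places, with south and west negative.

Field D=3, G=6: +3·20° lon, +6·10° lat → SW at lon -120°, lat -30°.
Square 6, 7: +6·2° lon, +7·1° lat → SW at lon -108°, lat -23°.
Cell spans 2° lon × 1° lat.
west -108.00, east -106.00.

-108.00, -106.00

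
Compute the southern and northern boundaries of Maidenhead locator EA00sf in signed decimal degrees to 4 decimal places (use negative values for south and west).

-89.7917, -89.7500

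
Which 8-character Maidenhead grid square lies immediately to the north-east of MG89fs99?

MG89gt00

Longitude extended square 9; +1 → 10, wraps to 0, carry into subsquare.
Longitude subsquare f = 5; +1 → 6 = g.
Latitude extended square 9; +1 → 10, wraps to 0, carry into subsquare.
Latitude subsquare s = 18; +1 → 19 = t.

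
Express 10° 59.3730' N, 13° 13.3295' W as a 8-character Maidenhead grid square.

IK30jx37

Add 180° to longitude and 90° to latitude: 166.77784, 100.98955.
Field: lon ⌊166.77784/20⌋ = 8 → I; lat ⌊100.98955/10⌋ = 10 → K.
Square: lon ⌊6.77784/2⌋ = 3; lat ⌊0.98955/1⌋ = 0.
Subsquare: lon ⌊0.77784/0.0833333⌋ = 9 → j; lat ⌊0.98955/0.0416667⌋ = 23 → x.
Extended square: lon ⌊0.02784/0.00833333⌋ = 3; lat ⌊0.03122/0.00416667⌋ = 7.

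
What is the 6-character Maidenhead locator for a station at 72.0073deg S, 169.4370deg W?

Offset from 180°W / 90°S: lon 10.5630°, lat 17.9927°.
Field: lon ⌊10.5630/20⌋ = 0 → A; lat ⌊17.9927/10⌋ = 1 → B.
Square: lon ⌊10.5630/2⌋ = 5; lat ⌊7.9927/1⌋ = 7.
Subsquare: lon ⌊0.5630/0.0833333⌋ = 6 → g; lat ⌊0.9927/0.0416667⌋ = 23 → x.

AB57gx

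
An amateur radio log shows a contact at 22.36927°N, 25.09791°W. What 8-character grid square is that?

HL72ki88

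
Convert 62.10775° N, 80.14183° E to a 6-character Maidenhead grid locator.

NP02bc

Shift to the Maidenhead origin (180°W, 90°S): lon 260.1418, lat 152.1078.
Field: lon ⌊260.1418/20⌋ = 13 → N; lat ⌊152.1078/10⌋ = 15 → P.
Square: lon ⌊0.1418/2⌋ = 0; lat ⌊2.1078/1⌋ = 2.
Subsquare: lon ⌊0.1418/0.0833333⌋ = 1 → b; lat ⌊0.1078/0.0416667⌋ = 2 → c.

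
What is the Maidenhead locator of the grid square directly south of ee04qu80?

Latitude extended square 0; −1 → -1, wraps to 9, carry into subsquare.
Latitude subsquare u = 20; −1 → 19 = t.
The longitude characters are unchanged.

EE04qt89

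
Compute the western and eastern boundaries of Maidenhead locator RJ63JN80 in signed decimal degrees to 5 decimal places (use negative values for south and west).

Field R=17, J=9: +17·20° lon, +9·10° lat → SW at lon 160°, lat 0°.
Square 6, 3: +6·2° lon, +3·1° lat → SW at lon 172°, lat 3°.
Subsquare j=9, n=13: +9·0.0833333° lon, +13·0.0416667° lat → SW at lon 172.75°, lat 3.54167°.
Extended square 8, 0: +8·0.00833333° lon, +0·0.00416667° lat → SW at lon 172.817°, lat 3.54167°.
Cell spans 0.00833333° lon × 0.00416667° lat.
west 172.81667, east 172.82500.

172.81667, 172.82500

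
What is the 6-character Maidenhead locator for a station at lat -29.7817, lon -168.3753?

Offset from 180°W / 90°S: lon 11.6247°, lat 60.2183°.
Field: 11.6247/20 → 0 → A, 60.2183/10 → 6 → G; chars AG.
Square: 11.6247/2 → 5, 0.2183/1 → 0; chars 50.
Subsquare: 1.6247/0.0833333 → 19 → t, 0.2183/0.0416667 → 5 → f; chars tf.

AG50tf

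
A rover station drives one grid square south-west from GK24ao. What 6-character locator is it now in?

GK14xn

Longitude subsquare a = 0; −1 → -1, wraps to 23 = x, carry into square.
Longitude square 2; −1 → 1.
Latitude subsquare o = 14; −1 → 13 = n.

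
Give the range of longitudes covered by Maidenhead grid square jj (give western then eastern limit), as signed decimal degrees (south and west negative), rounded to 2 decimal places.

0.00, 20.00

Field J=9, J=9: +9·20° lon, +9·10° lat → SW at lon 0°, lat 0°.
Cell spans 20° lon × 10° lat.
west 0.00, east 20.00.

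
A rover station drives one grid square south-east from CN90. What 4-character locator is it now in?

DM09

Longitude square 9; +1 → 10, wraps to 0, carry into field.
Longitude field C = 2; +1 → 3 = D.
Latitude square 0; −1 → -1, wraps to 9, carry into field.
Latitude field N = 13; −1 → 12 = M.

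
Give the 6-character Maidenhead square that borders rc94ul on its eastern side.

RC94vl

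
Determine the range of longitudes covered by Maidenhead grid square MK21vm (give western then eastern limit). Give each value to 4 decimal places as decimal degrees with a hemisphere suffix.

Field M=12, K=10: +12·20° lon, +10·10° lat → SW at lon 60°, lat 10°.
Square 2, 1: +2·2° lon, +1·1° lat → SW at lon 64°, lat 11°.
Subsquare v=21, m=12: +21·0.0833333° lon, +12·0.0416667° lat → SW at lon 65.75°, lat 11.5°.
Cell spans 0.0833333° lon × 0.0416667° lat.
west 65.7500° E, east 65.8333° E.

65.7500° E, 65.8333° E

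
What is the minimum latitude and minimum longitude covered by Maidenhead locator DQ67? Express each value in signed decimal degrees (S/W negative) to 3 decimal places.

Field D=3, Q=16: +3·20° lon, +16·10° lat → SW at lon -120°, lat 70°.
Square 6, 7: +6·2° lon, +7·1° lat → SW at lon -108°, lat 77°.
latitude 77.000, longitude -108.000.

77.000, -108.000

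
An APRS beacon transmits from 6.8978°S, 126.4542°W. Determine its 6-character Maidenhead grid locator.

Add 180° to longitude and 90° to latitude: 53.5458, 83.1022.
Field: lon ⌊53.5458/20⌋ = 2 → C; lat ⌊83.1022/10⌋ = 8 → I.
Square: lon ⌊13.5458/2⌋ = 6; lat ⌊3.1022/1⌋ = 3.
Subsquare: lon ⌊1.5458/0.0833333⌋ = 18 → s; lat ⌊0.1022/0.0416667⌋ = 2 → c.

CI63sc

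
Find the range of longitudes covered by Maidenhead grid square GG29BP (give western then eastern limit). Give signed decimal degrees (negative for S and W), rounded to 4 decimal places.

Field G=6, G=6: +6·20° lon, +6·10° lat → SW at lon -60°, lat -30°.
Square 2, 9: +2·2° lon, +9·1° lat → SW at lon -56°, lat -21°.
Subsquare b=1, p=15: +1·0.0833333° lon, +15·0.0416667° lat → SW at lon -55.9167°, lat -20.375°.
Cell spans 0.0833333° lon × 0.0416667° lat.
west -55.9167, east -55.8333.

-55.9167, -55.8333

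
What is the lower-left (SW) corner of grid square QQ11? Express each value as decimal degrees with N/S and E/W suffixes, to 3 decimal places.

Field Q=16, Q=16: +16·20° lon, +16·10° lat → SW at lon 140°, lat 70°.
Square 1, 1: +1·2° lon, +1·1° lat → SW at lon 142°, lat 71°.
latitude 71.000° N, longitude 142.000° E.

71.000° N, 142.000° E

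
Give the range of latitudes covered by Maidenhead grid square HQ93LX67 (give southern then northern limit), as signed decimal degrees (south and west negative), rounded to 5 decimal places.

Field H=7, Q=16: +7·20° lon, +16·10° lat → SW at lon -40°, lat 70°.
Square 9, 3: +9·2° lon, +3·1° lat → SW at lon -22°, lat 73°.
Subsquare l=11, x=23: +11·0.0833333° lon, +23·0.0416667° lat → SW at lon -21.0833°, lat 73.9583°.
Extended square 6, 7: +6·0.00833333° lon, +7·0.00416667° lat → SW at lon -21.0333°, lat 73.9875°.
Cell spans 0.00833333° lon × 0.00416667° lat.
south 73.98750, north 73.99167.

73.98750, 73.99167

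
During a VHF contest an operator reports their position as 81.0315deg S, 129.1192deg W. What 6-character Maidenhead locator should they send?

Shift to the Maidenhead origin (180°W, 90°S): lon 50.8808, lat 8.9685.
Field (20°×10°, letters A–R): lon ⌊50.8808/20⌋ = 2 → C; lat ⌊8.9685/10⌋ = 0 → A.
Square (2°×1°, digits 0–9): lon ⌊10.8808/2⌋ = 5; lat ⌊8.9685/1⌋ = 8.
Subsquare (5′×2.5′, letters a–x): lon ⌊0.8808/0.0833333⌋ = 10 → k; lat ⌊0.9685/0.0416667⌋ = 23 → x.

CA58kx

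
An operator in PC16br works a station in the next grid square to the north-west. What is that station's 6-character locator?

PC16as

Longitude subsquare b = 1; −1 → 0 = a.
Latitude subsquare r = 17; +1 → 18 = s.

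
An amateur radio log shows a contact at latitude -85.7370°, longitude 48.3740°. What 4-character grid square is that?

LA44

Shift to the Maidenhead origin (180°W, 90°S): lon 228.37, lat 4.26.
Field: 228.37/20 → 11 → L, 4.26/10 → 0 → A; chars LA.
Square: 8.37/2 → 4, 4.26/1 → 4; chars 44.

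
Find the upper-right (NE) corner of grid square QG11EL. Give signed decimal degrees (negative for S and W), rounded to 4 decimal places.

Field Q=16, G=6: +16·20° lon, +6·10° lat → SW at lon 140°, lat -30°.
Square 1, 1: +1·2° lon, +1·1° lat → SW at lon 142°, lat -29°.
Subsquare e=4, l=11: +4·0.0833333° lon, +11·0.0416667° lat → SW at lon 142.333°, lat -28.5417°.
Cell spans 0.0833333° lon × 0.0416667° lat. NE corner is SW corner plus one full cell.
latitude -28.5000, longitude 142.4167.

-28.5000, 142.4167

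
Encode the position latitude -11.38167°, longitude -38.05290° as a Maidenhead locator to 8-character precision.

HH08xo38

Offset from 180°W / 90°S: lon 141.94710°, lat 78.61833°.
Field: lon ⌊141.94710/20⌋ = 7 → H; lat ⌊78.61833/10⌋ = 7 → H.
Square: lon ⌊1.94710/2⌋ = 0; lat ⌊8.61833/1⌋ = 8.
Subsquare: lon ⌊1.94710/0.0833333⌋ = 23 → x; lat ⌊0.61833/0.0416667⌋ = 14 → o.
Extended square: lon ⌊0.03043/0.00833333⌋ = 3; lat ⌊0.03500/0.00416667⌋ = 8.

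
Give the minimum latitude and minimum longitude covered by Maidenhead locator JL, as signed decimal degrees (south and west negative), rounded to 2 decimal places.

20.00, 0.00

Field J=9, L=11: +9·20° lon, +11·10° lat → SW at lon 0°, lat 20°.
latitude 20.00, longitude 0.00.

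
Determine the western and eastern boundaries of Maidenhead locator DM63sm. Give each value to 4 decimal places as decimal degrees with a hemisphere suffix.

106.5000° W, 106.4167° W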